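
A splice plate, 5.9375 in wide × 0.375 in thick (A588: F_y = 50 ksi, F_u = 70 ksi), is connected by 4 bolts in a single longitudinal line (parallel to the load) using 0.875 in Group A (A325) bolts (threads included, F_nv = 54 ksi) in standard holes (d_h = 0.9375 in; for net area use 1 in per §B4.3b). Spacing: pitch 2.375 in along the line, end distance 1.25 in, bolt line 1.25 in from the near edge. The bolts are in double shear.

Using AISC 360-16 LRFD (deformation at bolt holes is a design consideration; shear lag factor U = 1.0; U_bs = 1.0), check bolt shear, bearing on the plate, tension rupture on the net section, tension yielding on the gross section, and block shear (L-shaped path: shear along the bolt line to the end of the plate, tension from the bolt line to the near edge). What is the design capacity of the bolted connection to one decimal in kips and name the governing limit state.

72.4 kips (block shear governs)

Bolt shear: A_b = π(0.875)²/4 = 0.60132 in². φR_n = 0.75 × 54 × 0.60132 × 4 × 2 = 194.8 kips.
Bearing (0.375 in plate, F_u = 70 ksi): end bolts L_c = 1.25 − 0.9375/2 = 0.78125, R_n = min(1.2×0.78125×0.375×70, 2.4×0.875×0.375×70) = 24.609 kips/bolt; interior L_c = 2.375 − 0.9375 = 1.4375, R_n = 45.281 kips/bolt. φR_n = 0.75 × (1×24.609 + 3×45.281) = 120.3 kips.
Tension rupture (net): A_n = (5.9375 − 1×1)×0.375 = 1.8516 in² (U = 1.0, A_e = A_n). φR_n = 0.75 × 70 × 1.8516 = 97.2 kips.
Tension yield (gross): A_g = 5.9375×0.375 = 2.2266 in². φR_n = 0.90 × 50 × 2.2266 = 100.2 kips.
Block shear: shear path 1×[1.25+3×2.375] = 1×8.375 in, A_gv = 3.1406, A_nv = 1×(8.375 − 3.5×1)×0.375 = 1.8281 in²; tension to near edge: (1.25 − 0.5×1)×0.375 = 0.28125 in². R_n = min(0.6×70×1.8281, 0.6×50×3.1406) + 1.0×70×0.28125 = min(76.78, 94.218) + 19.688 = 96.468 kips. φR_n = 0.75 × 96.468 = 72.4 kips.
Governing: min(194.8, 120.3, 97.2, 100.2, 72.4) = 72.4 kips → block shear.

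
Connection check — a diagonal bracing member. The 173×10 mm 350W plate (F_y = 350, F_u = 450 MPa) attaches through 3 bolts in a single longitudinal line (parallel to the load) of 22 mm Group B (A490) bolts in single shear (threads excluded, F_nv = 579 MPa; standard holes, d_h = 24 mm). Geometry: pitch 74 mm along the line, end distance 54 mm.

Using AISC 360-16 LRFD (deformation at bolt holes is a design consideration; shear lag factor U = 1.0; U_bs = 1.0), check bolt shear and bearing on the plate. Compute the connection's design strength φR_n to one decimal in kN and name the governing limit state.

495.2 kN (bolt shear governs)

Bolt shear: A_b = π(22)²/4 = 380.13 mm². φR_n = 0.75 × 579 × 380.13 × 3 × 1 = 495.2 kN.
Bearing (10 mm plate, F_u = 450 MPa): end bolts L_c = 54 − 24/2 = 42, R_n = min(1.2×42×10×450, 2.4×22×10×450) = 226.8 kN/bolt; interior L_c = 74 − 24 = 50, R_n = 237.6 kN/bolt. φR_n = 0.75 × (1×226.8 + 2×237.6) = 526.5 kN.
Governing: min(495.2, 526.5) = 495.2 kN → bolt shear.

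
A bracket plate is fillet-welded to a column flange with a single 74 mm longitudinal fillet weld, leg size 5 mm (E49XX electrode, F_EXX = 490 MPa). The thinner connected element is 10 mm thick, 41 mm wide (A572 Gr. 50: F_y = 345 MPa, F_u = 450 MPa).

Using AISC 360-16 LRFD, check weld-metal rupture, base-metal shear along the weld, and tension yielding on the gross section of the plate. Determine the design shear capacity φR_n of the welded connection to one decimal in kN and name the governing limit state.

Weld metal: throat = 0.707×5 = 3.535 mm, L = 74 mm. φR_n = 0.75 × 0.6 × 490 × 3.535 × 74 = 57.7 kN.
Base metal shear (10 mm plate): yield φR_n = 1.0×0.6×345×10×74 = 153.2 kN; rupture φR_n = 0.75×0.6×450×10×74 = 149.9 kN; take 149.9 kN (rupture).
Tension yield (gross): A_g = 41×10 = 410 mm². φR_n = 0.90 × 345 × 410 = 127.3 kN.
Governing: min(57.7, 149.9, 127.3) = 57.7 kN → weld metal.

57.7 kN (weld metal governs)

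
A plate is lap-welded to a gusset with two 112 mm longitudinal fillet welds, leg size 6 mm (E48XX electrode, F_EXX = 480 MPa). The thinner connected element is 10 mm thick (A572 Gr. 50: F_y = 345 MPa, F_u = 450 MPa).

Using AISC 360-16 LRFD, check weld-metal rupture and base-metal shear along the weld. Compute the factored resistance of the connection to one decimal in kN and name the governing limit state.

205.2 kN (weld metal governs)

Weld metal: throat = 0.707×6 = 4.242 mm, L = 2×112 = 224 mm. φR_n = 0.75 × 0.6 × 480 × 4.242 × 224 = 205.2 kN.
Base metal shear (10 mm plate): yield φR_n = 1.0×0.6×345×10×224 = 463.7 kN; rupture φR_n = 0.75×0.6×450×10×224 = 453.6 kN; take 453.6 kN (rupture).
Governing: min(205.2, 453.6) = 205.2 kN → weld metal.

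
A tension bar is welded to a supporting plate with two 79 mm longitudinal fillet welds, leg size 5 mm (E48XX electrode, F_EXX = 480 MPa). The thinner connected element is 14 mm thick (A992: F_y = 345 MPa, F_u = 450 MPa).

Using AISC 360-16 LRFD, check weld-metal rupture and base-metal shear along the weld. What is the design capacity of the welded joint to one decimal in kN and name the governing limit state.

Weld metal: throat = 0.707×5 = 3.535 mm, L = 2×79 = 158 mm. φR_n = 0.75 × 0.6 × 480 × 3.535 × 158 = 120.6 kN.
Base metal shear (14 mm plate): yield φR_n = 1.0×0.6×345×14×158 = 457.9 kN; rupture φR_n = 0.75×0.6×450×14×158 = 447.9 kN; take 447.9 kN (rupture).
Governing: min(120.6, 447.9) = 120.6 kN → weld metal.

120.6 kN (weld metal governs)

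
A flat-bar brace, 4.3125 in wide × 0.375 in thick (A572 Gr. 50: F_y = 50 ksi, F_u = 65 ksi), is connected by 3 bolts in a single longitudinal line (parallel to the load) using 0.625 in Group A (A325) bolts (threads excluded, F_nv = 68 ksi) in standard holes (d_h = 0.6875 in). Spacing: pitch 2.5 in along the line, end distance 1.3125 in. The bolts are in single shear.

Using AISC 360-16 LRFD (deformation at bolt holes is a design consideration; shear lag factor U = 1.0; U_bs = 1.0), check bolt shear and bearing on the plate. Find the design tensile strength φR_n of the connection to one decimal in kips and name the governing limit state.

46.9 kips (bolt shear governs)

Bolt shear: A_b = π(0.625)²/4 = 0.3068 in². φR_n = 0.75 × 68 × 0.3068 × 3 × 1 = 46.9 kips.
Bearing (0.375 in plate, F_u = 65 ksi): end bolts L_c = 1.3125 − 0.6875/2 = 0.96875, R_n = min(1.2×0.96875×0.375×65, 2.4×0.625×0.375×65) = 28.336 kips/bolt; interior L_c = 2.5 − 0.6875 = 1.8125, R_n = 36.563 kips/bolt. φR_n = 0.75 × (1×28.336 + 2×36.563) = 76.1 kips.
Governing: min(46.9, 76.1) = 46.9 kips → bolt shear.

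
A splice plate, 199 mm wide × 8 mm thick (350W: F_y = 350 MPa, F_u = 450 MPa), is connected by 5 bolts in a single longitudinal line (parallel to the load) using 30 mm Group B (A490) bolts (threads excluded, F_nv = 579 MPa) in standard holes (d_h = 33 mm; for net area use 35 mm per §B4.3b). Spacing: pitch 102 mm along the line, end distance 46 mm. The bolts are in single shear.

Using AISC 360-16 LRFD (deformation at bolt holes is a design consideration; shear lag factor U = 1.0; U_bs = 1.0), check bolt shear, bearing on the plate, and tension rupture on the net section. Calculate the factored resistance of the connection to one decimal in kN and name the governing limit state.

442.8 kN (net-section rupture governs)

Bolt shear: A_b = π(30)²/4 = 706.86 mm². φR_n = 0.75 × 579 × 706.86 × 5 × 1 = 1534.8 kN.
Bearing (8 mm plate, F_u = 450 MPa): end bolts L_c = 46 − 33/2 = 29.5, R_n = min(1.2×29.5×8×450, 2.4×30×8×450) = 127.44 kN/bolt; interior L_c = 102 − 33 = 69, R_n = 259.2 kN/bolt. φR_n = 0.75 × (1×127.44 + 4×259.2) = 873.2 kN.
Tension rupture (net): A_n = (199 − 1×35)×8 = 1312 mm² (U = 1.0, A_e = A_n). φR_n = 0.75 × 450 × 1312 = 442.8 kN.
Governing: min(1534.8, 873.2, 442.8) = 442.8 kN → net-section rupture.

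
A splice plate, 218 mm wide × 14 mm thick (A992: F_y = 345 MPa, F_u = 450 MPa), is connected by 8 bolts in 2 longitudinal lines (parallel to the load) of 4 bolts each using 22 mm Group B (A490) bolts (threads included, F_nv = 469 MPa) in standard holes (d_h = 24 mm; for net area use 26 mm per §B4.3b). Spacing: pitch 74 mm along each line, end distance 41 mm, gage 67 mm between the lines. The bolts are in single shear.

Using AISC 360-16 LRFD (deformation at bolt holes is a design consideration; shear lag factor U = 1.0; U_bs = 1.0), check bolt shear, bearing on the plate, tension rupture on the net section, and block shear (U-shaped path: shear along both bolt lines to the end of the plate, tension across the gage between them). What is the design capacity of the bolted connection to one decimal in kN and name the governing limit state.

784.4 kN (net-section rupture governs)

Bolt shear: A_b = π(22)²/4 = 380.13 mm². φR_n = 0.75 × 469 × 380.13 × 8 × 1 = 1069.7 kN.
Bearing (14 mm plate, F_u = 450 MPa): end bolts L_c = 41 − 24/2 = 29, R_n = min(1.2×29×14×450, 2.4×22×14×450) = 219.24 kN/bolt; interior L_c = 74 − 24 = 50, R_n = 332.64 kN/bolt. φR_n = 0.75 × (2×219.24 + 6×332.64) = 1825.7 kN.
Tension rupture (net): A_n = (218 − 2×26)×14 = 2324 mm² (U = 1.0, A_e = A_n). φR_n = 0.75 × 450 × 2324 = 784.4 kN.
Block shear: shear path 2×[41+3×74] = 2×263 mm, A_gv = 7364, A_nv = 2×(263 − 3.5×26)×14 = 4816 mm²; tension across gage: (67 − 1×26)×14 = 574 mm². R_n = min(0.6×450×4816, 0.6×345×7364) + 1.0×450×574 = min(1300.3, 1524.3) + 258.3 = 1558.6 kN. φR_n = 0.75 × 1558.6 = 1169.0 kN.
Governing: min(1069.7, 1825.7, 784.4, 1169.0) = 784.4 kN → net-section rupture.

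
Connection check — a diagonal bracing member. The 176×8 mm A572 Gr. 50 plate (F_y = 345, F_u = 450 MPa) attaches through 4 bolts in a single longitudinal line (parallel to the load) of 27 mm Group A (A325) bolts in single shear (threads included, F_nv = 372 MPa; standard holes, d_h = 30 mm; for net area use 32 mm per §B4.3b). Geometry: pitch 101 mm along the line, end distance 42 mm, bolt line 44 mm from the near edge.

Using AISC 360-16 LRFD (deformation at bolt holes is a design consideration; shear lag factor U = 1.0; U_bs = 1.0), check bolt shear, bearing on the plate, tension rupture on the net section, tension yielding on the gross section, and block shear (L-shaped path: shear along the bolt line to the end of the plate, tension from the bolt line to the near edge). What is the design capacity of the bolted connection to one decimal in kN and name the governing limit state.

Bolt shear: A_b = π(27)²/4 = 572.56 mm². φR_n = 0.75 × 372 × 572.56 × 4 × 1 = 639.0 kN.
Bearing (8 mm plate, F_u = 450 MPa): end bolts L_c = 42 − 30/2 = 27, R_n = min(1.2×27×8×450, 2.4×27×8×450) = 116.64 kN/bolt; interior L_c = 101 − 30 = 71, R_n = 233.28 kN/bolt. φR_n = 0.75 × (1×116.64 + 3×233.28) = 612.4 kN.
Tension rupture (net): A_n = (176 − 1×32)×8 = 1152 mm² (U = 1.0, A_e = A_n). φR_n = 0.75 × 450 × 1152 = 388.8 kN.
Tension yield (gross): A_g = 176×8 = 1408 mm². φR_n = 0.90 × 345 × 1408 = 437.2 kN.
Block shear: shear path 1×[42+3×101] = 1×345 mm, A_gv = 2760, A_nv = 1×(345 − 3.5×32)×8 = 1864 mm²; tension to near edge: (44 − 0.5×32)×8 = 224 mm². R_n = min(0.6×450×1864, 0.6×345×2760) + 1.0×450×224 = min(503.28, 571.32) + 100.8 = 604.08 kN. φR_n = 0.75 × 604.08 = 453.1 kN.
Governing: min(639.0, 612.4, 388.8, 437.2, 453.1) = 388.8 kN → net-section rupture.

388.8 kN (net-section rupture governs)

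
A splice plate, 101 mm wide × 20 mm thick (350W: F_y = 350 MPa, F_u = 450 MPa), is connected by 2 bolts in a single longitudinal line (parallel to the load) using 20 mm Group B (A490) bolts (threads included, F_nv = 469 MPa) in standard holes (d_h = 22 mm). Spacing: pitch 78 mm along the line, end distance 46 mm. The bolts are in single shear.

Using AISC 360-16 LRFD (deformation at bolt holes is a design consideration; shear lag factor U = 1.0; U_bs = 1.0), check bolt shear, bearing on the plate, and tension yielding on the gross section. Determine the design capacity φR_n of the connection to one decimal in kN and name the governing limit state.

Bolt shear: A_b = π(20)²/4 = 314.16 mm². φR_n = 0.75 × 469 × 314.16 × 2 × 1 = 221.0 kN.
Bearing (20 mm plate, F_u = 450 MPa): end bolts L_c = 46 − 22/2 = 35, R_n = min(1.2×35×20×450, 2.4×20×20×450) = 378 kN/bolt; interior L_c = 78 − 22 = 56, R_n = 432 kN/bolt. φR_n = 0.75 × (1×378 + 1×432) = 607.5 kN.
Tension yield (gross): A_g = 101×20 = 2020 mm². φR_n = 0.90 × 350 × 2020 = 636.3 kN.
Governing: min(221.0, 607.5, 636.3) = 221.0 kN → bolt shear.

221.0 kN (bolt shear governs)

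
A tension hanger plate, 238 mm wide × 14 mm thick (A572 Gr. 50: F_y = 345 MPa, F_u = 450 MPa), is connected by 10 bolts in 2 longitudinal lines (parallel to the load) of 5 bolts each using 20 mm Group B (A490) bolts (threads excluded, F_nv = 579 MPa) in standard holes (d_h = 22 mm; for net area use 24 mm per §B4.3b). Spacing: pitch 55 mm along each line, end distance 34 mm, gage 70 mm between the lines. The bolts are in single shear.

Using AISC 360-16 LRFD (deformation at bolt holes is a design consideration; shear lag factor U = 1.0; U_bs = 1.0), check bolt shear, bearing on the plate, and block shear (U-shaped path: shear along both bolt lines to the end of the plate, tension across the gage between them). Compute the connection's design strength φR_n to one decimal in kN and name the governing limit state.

Bolt shear: A_b = π(20)²/4 = 314.16 mm². φR_n = 0.75 × 579 × 314.16 × 10 × 1 = 1364.2 kN.
Bearing (14 mm plate, F_u = 450 MPa): end bolts L_c = 34 − 22/2 = 23, R_n = min(1.2×23×14×450, 2.4×20×14×450) = 173.88 kN/bolt; interior L_c = 55 − 22 = 33, R_n = 249.48 kN/bolt. φR_n = 0.75 × (2×173.88 + 8×249.48) = 1757.7 kN.
Block shear: shear path 2×[34+4×55] = 2×254 mm, A_gv = 7112, A_nv = 2×(254 − 4.5×24)×14 = 4088 mm²; tension across gage: (70 − 1×24)×14 = 644 mm². R_n = min(0.6×450×4088, 0.6×345×7112) + 1.0×450×644 = min(1103.8, 1472.2) + 289.8 = 1393.6 kN. φR_n = 0.75 × 1393.6 = 1045.2 kN.
Governing: min(1364.2, 1757.7, 1045.2) = 1045.2 kN → block shear.

1045.2 kN (block shear governs)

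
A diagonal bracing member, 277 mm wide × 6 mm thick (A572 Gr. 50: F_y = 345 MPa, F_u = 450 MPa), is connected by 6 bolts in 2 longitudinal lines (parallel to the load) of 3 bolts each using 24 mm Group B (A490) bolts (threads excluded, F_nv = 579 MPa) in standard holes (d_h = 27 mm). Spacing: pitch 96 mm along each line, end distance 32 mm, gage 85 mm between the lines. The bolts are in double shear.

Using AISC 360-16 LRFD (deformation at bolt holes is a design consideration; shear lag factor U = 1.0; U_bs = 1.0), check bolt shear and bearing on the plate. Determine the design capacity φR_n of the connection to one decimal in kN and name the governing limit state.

556.5 kN (bearing governs)

Bolt shear: A_b = π(24)²/4 = 452.39 mm². φR_n = 0.75 × 579 × 452.39 × 6 × 2 = 2357.4 kN.
Bearing (6 mm plate, F_u = 450 MPa): end bolts L_c = 32 − 27/2 = 18.5, R_n = min(1.2×18.5×6×450, 2.4×24×6×450) = 59.94 kN/bolt; interior L_c = 96 − 27 = 69, R_n = 155.52 kN/bolt. φR_n = 0.75 × (2×59.94 + 4×155.52) = 556.5 kN.
Governing: min(2357.4, 556.5) = 556.5 kN → bearing.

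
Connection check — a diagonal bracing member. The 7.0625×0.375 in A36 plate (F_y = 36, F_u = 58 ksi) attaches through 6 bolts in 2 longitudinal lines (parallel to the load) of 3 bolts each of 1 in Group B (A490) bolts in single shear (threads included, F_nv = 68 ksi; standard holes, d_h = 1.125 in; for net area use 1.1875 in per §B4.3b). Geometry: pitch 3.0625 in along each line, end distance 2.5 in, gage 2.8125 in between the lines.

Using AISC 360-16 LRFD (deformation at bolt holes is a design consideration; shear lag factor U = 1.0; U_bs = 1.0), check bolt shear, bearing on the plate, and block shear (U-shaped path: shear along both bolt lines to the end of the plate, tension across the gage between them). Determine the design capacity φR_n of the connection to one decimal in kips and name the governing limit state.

131.3 kips (block shear governs)

Bolt shear: A_b = π(1)²/4 = 0.7854 in². φR_n = 0.75 × 68 × 0.7854 × 6 × 1 = 240.3 kips.
Bearing (0.375 in plate, F_u = 58 ksi): end bolts L_c = 2.5 − 1.125/2 = 1.9375, R_n = min(1.2×1.9375×0.375×58, 2.4×1×0.375×58) = 50.569 kips/bolt; interior L_c = 3.0625 − 1.125 = 1.9375, R_n = 50.569 kips/bolt. φR_n = 0.75 × (2×50.569 + 4×50.569) = 227.6 kips.
Block shear: shear path 2×[2.5+2×3.0625] = 2×8.625 in, A_gv = 6.4688, A_nv = 2×(8.625 − 2.5×1.1875)×0.375 = 4.2422 in²; tension across gage: (2.8125 − 1×1.1875)×0.375 = 0.60938 in². R_n = min(0.6×58×4.2422, 0.6×36×6.4688) + 1.0×58×0.60938 = min(147.63, 139.73) + 35.344 = 175.07 kips. φR_n = 0.75 × 175.07 = 131.3 kips.
Governing: min(240.3, 227.6, 131.3) = 131.3 kips → block shear.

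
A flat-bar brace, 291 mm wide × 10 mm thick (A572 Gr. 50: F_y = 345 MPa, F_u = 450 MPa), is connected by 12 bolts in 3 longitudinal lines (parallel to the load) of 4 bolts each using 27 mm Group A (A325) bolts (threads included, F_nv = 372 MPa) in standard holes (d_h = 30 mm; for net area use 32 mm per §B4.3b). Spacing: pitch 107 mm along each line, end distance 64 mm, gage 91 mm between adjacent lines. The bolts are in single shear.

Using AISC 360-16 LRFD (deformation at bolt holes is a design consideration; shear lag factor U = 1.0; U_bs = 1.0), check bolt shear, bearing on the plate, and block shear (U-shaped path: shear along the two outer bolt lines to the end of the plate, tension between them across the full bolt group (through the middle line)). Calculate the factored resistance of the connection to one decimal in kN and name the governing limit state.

1503.9 kN (block shear governs)

Bolt shear: A_b = π(27)²/4 = 572.56 mm². φR_n = 0.75 × 372 × 572.56 × 12 × 1 = 1916.9 kN.
Bearing (10 mm plate, F_u = 450 MPa): end bolts L_c = 64 − 30/2 = 49, R_n = min(1.2×49×10×450, 2.4×27×10×450) = 264.6 kN/bolt; interior L_c = 107 − 30 = 77, R_n = 291.6 kN/bolt. φR_n = 0.75 × (3×264.6 + 9×291.6) = 2563.7 kN.
Block shear: shear path 2×[64+3×107] = 2×385 mm, A_gv = 7700, A_nv = 2×(385 − 3.5×32)×10 = 5460 mm²; tension across gage: (182 − 2×32)×10 = 1180 mm². R_n = min(0.6×450×5460, 0.6×345×7700) + 1.0×450×1180 = min(1474.2, 1593.9) + 531 = 2005.2 kN. φR_n = 0.75 × 2005.2 = 1503.9 kN.
Governing: min(1916.9, 2563.7, 1503.9) = 1503.9 kN → block shear.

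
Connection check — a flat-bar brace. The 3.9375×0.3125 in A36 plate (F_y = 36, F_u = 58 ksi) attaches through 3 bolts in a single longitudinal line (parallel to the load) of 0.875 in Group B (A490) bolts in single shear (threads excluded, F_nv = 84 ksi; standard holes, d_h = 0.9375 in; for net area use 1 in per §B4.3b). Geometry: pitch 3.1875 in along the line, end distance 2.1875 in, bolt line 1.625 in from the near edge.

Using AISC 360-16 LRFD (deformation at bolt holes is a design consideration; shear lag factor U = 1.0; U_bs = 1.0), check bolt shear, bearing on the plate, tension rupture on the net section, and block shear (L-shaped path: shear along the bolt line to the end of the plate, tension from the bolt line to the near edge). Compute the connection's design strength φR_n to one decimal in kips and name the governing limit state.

Bolt shear: A_b = π(0.875)²/4 = 0.60132 in². φR_n = 0.75 × 84 × 0.60132 × 3 × 1 = 113.6 kips.
Bearing (0.3125 in plate, F_u = 58 ksi): end bolts L_c = 2.1875 − 0.9375/2 = 1.71875, R_n = min(1.2×1.71875×0.3125×58, 2.4×0.875×0.3125×58) = 37.383 kips/bolt; interior L_c = 3.1875 − 0.9375 = 2.25, R_n = 38.063 kips/bolt. φR_n = 0.75 × (1×37.383 + 2×38.063) = 85.1 kips.
Tension rupture (net): A_n = (3.9375 − 1×1)×0.3125 = 0.91797 in² (U = 1.0, A_e = A_n). φR_n = 0.75 × 58 × 0.91797 = 39.9 kips.
Block shear: shear path 1×[2.1875+2×3.1875] = 1×8.5625 in, A_gv = 2.6758, A_nv = 1×(8.5625 − 2.5×1)×0.3125 = 1.8945 in²; tension to near edge: (1.625 − 0.5×1)×0.3125 = 0.35156 in². R_n = min(0.6×58×1.8945, 0.6×36×2.6758) + 1.0×58×0.35156 = min(65.929, 57.797) + 20.39 = 78.187 kips. φR_n = 0.75 × 78.187 = 58.6 kips.
Governing: min(113.6, 85.1, 39.9, 58.6) = 39.9 kips → net-section rupture.

39.9 kips (net-section rupture governs)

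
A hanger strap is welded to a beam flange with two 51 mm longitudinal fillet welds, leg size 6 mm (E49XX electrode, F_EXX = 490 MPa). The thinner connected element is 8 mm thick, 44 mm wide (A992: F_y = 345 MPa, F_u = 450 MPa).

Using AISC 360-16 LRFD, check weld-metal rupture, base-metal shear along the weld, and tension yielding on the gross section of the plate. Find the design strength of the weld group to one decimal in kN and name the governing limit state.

95.4 kN (weld metal governs)

Weld metal: throat = 0.707×6 = 4.242 mm, L = 2×51 = 102 mm. φR_n = 0.75 × 0.6 × 490 × 4.242 × 102 = 95.4 kN.
Base metal shear (8 mm plate): yield φR_n = 1.0×0.6×345×8×102 = 168.9 kN; rupture φR_n = 0.75×0.6×450×8×102 = 165.2 kN; take 165.2 kN (rupture).
Tension yield (gross): A_g = 44×8 = 352 mm². φR_n = 0.90 × 345 × 352 = 109.3 kN.
Governing: min(95.4, 165.2, 109.3) = 95.4 kN → weld metal.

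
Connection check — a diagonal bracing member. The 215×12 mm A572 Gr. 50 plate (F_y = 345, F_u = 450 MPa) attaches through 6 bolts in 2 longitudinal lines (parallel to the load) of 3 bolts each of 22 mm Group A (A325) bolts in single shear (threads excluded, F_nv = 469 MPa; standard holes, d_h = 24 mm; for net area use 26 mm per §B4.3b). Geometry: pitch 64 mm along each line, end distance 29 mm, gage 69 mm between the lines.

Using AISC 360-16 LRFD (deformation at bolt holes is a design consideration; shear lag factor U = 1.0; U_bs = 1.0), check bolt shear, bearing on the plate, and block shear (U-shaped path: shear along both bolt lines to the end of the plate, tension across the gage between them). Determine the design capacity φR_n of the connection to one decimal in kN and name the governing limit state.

Bolt shear: A_b = π(22)²/4 = 380.13 mm². φR_n = 0.75 × 469 × 380.13 × 6 × 1 = 802.3 kN.
Bearing (12 mm plate, F_u = 450 MPa): end bolts L_c = 29 − 24/2 = 17, R_n = min(1.2×17×12×450, 2.4×22×12×450) = 110.16 kN/bolt; interior L_c = 64 − 24 = 40, R_n = 259.2 kN/bolt. φR_n = 0.75 × (2×110.16 + 4×259.2) = 942.8 kN.
Block shear: shear path 2×[29+2×64] = 2×157 mm, A_gv = 3768, A_nv = 2×(157 − 2.5×26)×12 = 2208 mm²; tension across gage: (69 − 1×26)×12 = 516 mm². R_n = min(0.6×450×2208, 0.6×345×3768) + 1.0×450×516 = min(596.16, 779.98) + 232.2 = 828.36 kN. φR_n = 0.75 × 828.36 = 621.3 kN.
Governing: min(802.3, 942.8, 621.3) = 621.3 kN → block shear.

621.3 kN (block shear governs)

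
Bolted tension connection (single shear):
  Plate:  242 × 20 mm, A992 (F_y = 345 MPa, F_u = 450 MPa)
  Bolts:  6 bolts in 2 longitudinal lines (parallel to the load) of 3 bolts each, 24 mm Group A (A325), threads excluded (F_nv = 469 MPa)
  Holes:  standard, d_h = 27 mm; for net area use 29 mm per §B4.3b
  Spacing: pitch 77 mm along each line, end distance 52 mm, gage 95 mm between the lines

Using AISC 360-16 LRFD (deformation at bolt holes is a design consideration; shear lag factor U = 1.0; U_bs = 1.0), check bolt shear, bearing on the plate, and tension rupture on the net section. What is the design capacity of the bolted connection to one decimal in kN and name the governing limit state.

Bolt shear: A_b = π(24)²/4 = 452.39 mm². φR_n = 0.75 × 469 × 452.39 × 6 × 1 = 954.8 kN.
Bearing (20 mm plate, F_u = 450 MPa): end bolts L_c = 52 − 27/2 = 38.5, R_n = min(1.2×38.5×20×450, 2.4×24×20×450) = 415.8 kN/bolt; interior L_c = 77 − 27 = 50, R_n = 518.4 kN/bolt. φR_n = 0.75 × (2×415.8 + 4×518.4) = 2178.9 kN.
Tension rupture (net): A_n = (242 − 2×29)×20 = 3680 mm² (U = 1.0, A_e = A_n). φR_n = 0.75 × 450 × 3680 = 1242.0 kN.
Governing: min(954.8, 2178.9, 1242.0) = 954.8 kN → bolt shear.

954.8 kN (bolt shear governs)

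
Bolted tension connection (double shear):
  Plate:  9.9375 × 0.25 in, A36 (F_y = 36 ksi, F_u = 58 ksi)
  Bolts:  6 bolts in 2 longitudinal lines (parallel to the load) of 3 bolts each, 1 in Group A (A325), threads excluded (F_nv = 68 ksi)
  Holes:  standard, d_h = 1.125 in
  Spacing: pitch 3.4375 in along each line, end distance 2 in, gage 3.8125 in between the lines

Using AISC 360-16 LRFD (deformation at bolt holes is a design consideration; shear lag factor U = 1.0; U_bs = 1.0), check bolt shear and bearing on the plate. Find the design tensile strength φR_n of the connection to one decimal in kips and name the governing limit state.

141.9 kips (bearing governs)

Bolt shear: A_b = π(1)²/4 = 0.7854 in². φR_n = 0.75 × 68 × 0.7854 × 6 × 2 = 480.7 kips.
Bearing (0.25 in plate, F_u = 58 ksi): end bolts L_c = 2 − 1.125/2 = 1.4375, R_n = min(1.2×1.4375×0.25×58, 2.4×1×0.25×58) = 25.013 kips/bolt; interior L_c = 3.4375 − 1.125 = 2.3125, R_n = 34.8 kips/bolt. φR_n = 0.75 × (2×25.013 + 4×34.8) = 141.9 kips.
Governing: min(480.7, 141.9) = 141.9 kips → bearing.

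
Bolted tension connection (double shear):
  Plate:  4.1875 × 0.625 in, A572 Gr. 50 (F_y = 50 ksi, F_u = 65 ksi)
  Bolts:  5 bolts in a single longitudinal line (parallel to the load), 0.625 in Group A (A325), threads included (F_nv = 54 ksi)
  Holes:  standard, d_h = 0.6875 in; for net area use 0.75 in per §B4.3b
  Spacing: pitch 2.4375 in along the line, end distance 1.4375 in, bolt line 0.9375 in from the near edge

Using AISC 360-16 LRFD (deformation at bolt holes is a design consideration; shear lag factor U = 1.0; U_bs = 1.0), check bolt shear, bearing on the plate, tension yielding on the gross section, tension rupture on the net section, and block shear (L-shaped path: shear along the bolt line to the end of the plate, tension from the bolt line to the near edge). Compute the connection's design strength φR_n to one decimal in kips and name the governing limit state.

Bolt shear: A_b = π(0.625)²/4 = 0.3068 in². φR_n = 0.75 × 54 × 0.3068 × 5 × 2 = 124.3 kips.
Bearing (0.625 in plate, F_u = 65 ksi): end bolts L_c = 1.4375 − 0.6875/2 = 1.09375, R_n = min(1.2×1.09375×0.625×65, 2.4×0.625×0.625×65) = 53.32 kips/bolt; interior L_c = 2.4375 − 0.6875 = 1.75, R_n = 60.938 kips/bolt. φR_n = 0.75 × (1×53.32 + 4×60.938) = 222.8 kips.
Tension yield (gross): A_g = 4.1875×0.625 = 2.6172 in². φR_n = 0.90 × 50 × 2.6172 = 117.8 kips.
Tension rupture (net): A_n = (4.1875 − 1×0.75)×0.625 = 2.1484 in² (U = 1.0, A_e = A_n). φR_n = 0.75 × 65 × 2.1484 = 104.7 kips.
Block shear: shear path 1×[1.4375+4×2.4375] = 1×11.1875 in, A_gv = 6.9922, A_nv = 1×(11.1875 − 4.5×0.75)×0.625 = 4.8828 in²; tension to near edge: (0.9375 − 0.5×0.75)×0.625 = 0.35156 in². R_n = min(0.6×65×4.8828, 0.6×50×6.9922) + 1.0×65×0.35156 = min(190.43, 209.77) + 22.851 = 213.28 kips. φR_n = 0.75 × 213.28 = 160.0 kips.
Governing: min(124.3, 222.8, 117.8, 104.7, 160.0) = 104.7 kips → net-section rupture.

104.7 kips (net-section rupture governs)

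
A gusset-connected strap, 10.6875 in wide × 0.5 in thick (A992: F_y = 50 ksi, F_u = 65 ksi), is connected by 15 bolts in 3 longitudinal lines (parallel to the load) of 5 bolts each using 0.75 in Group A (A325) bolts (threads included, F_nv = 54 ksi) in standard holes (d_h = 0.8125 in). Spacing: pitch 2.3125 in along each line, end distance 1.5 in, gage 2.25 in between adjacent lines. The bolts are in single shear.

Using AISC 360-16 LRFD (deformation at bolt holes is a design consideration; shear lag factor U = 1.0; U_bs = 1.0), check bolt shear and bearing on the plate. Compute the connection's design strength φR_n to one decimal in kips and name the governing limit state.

268.4 kips (bolt shear governs)

Bolt shear: A_b = π(0.75)²/4 = 0.44179 in². φR_n = 0.75 × 54 × 0.44179 × 15 × 1 = 268.4 kips.
Bearing (0.5 in plate, F_u = 65 ksi): end bolts L_c = 1.5 − 0.8125/2 = 1.09375, R_n = min(1.2×1.09375×0.5×65, 2.4×0.75×0.5×65) = 42.656 kips/bolt; interior L_c = 2.3125 − 0.8125 = 1.5, R_n = 58.5 kips/bolt. φR_n = 0.75 × (3×42.656 + 12×58.5) = 622.5 kips.
Governing: min(268.4, 622.5) = 268.4 kips → bolt shear.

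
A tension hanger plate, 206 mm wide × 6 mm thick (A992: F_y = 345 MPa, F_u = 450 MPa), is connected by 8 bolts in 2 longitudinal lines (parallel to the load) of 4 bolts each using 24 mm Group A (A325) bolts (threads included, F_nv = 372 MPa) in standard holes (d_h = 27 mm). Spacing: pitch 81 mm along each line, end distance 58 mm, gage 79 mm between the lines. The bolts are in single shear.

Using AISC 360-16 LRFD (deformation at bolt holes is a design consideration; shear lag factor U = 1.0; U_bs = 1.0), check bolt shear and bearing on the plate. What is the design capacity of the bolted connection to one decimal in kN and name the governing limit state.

Bolt shear: A_b = π(24)²/4 = 452.39 mm². φR_n = 0.75 × 372 × 452.39 × 8 × 1 = 1009.7 kN.
Bearing (6 mm plate, F_u = 450 MPa): end bolts L_c = 58 − 27/2 = 44.5, R_n = min(1.2×44.5×6×450, 2.4×24×6×450) = 144.18 kN/bolt; interior L_c = 81 − 27 = 54, R_n = 155.52 kN/bolt. φR_n = 0.75 × (2×144.18 + 6×155.52) = 916.1 kN.
Governing: min(1009.7, 916.1) = 916.1 kN → bearing.

916.1 kN (bearing governs)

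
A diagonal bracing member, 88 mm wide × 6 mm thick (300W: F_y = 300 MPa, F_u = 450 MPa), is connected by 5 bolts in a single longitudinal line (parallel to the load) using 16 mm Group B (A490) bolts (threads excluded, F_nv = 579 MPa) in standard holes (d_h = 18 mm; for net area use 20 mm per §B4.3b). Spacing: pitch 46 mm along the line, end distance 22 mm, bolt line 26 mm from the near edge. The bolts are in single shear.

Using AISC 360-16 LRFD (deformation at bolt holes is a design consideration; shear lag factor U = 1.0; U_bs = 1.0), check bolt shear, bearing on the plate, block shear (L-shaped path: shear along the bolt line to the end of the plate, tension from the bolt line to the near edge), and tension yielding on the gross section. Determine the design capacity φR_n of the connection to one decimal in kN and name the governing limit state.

142.6 kN (gross-section yield governs)

Bolt shear: A_b = π(16)²/4 = 201.06 mm². φR_n = 0.75 × 579 × 201.06 × 5 × 1 = 436.6 kN.
Bearing (6 mm plate, F_u = 450 MPa): end bolts L_c = 22 − 18/2 = 13, R_n = min(1.2×13×6×450, 2.4×16×6×450) = 42.12 kN/bolt; interior L_c = 46 − 18 = 28, R_n = 90.72 kN/bolt. φR_n = 0.75 × (1×42.12 + 4×90.72) = 303.8 kN.
Block shear: shear path 1×[22+4×46] = 1×206 mm, A_gv = 1236, A_nv = 1×(206 − 4.5×20)×6 = 696 mm²; tension to near edge: (26 − 0.5×20)×6 = 96 mm². R_n = min(0.6×450×696, 0.6×300×1236) + 1.0×450×96 = min(187.92, 222.48) + 43.2 = 231.12 kN. φR_n = 0.75 × 231.12 = 173.3 kN.
Tension yield (gross): A_g = 88×6 = 528 mm². φR_n = 0.90 × 300 × 528 = 142.6 kN.
Governing: min(436.6, 303.8, 173.3, 142.6) = 142.6 kN → gross-section yield.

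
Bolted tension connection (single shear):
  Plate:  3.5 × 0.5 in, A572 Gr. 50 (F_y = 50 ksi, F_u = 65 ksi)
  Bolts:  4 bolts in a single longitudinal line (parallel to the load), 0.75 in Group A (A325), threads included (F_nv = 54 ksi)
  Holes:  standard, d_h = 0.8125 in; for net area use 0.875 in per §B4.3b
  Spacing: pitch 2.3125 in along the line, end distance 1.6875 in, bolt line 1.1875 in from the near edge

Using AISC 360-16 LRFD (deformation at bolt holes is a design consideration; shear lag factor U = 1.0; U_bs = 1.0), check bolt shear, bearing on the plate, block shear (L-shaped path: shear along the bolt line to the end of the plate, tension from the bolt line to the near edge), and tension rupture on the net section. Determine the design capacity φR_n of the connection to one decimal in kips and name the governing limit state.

Bolt shear: A_b = π(0.75)²/4 = 0.44179 in². φR_n = 0.75 × 54 × 0.44179 × 4 × 1 = 71.6 kips.
Bearing (0.5 in plate, F_u = 65 ksi): end bolts L_c = 1.6875 − 0.8125/2 = 1.28125, R_n = min(1.2×1.28125×0.5×65, 2.4×0.75×0.5×65) = 49.969 kips/bolt; interior L_c = 2.3125 − 0.8125 = 1.5, R_n = 58.5 kips/bolt. φR_n = 0.75 × (1×49.969 + 3×58.5) = 169.1 kips.
Block shear: shear path 1×[1.6875+3×2.3125] = 1×8.625 in, A_gv = 4.3125, A_nv = 1×(8.625 − 3.5×0.875)×0.5 = 2.7813 in²; tension to near edge: (1.1875 − 0.5×0.875)×0.5 = 0.375 in². R_n = min(0.6×65×2.7813, 0.6×50×4.3125) + 1.0×65×0.375 = min(108.47, 129.38) + 24.375 = 132.85 kips. φR_n = 0.75 × 132.85 = 99.6 kips.
Tension rupture (net): A_n = (3.5 − 1×0.875)×0.5 = 1.3125 in² (U = 1.0, A_e = A_n). φR_n = 0.75 × 65 × 1.3125 = 64.0 kips.
Governing: min(71.6, 169.1, 99.6, 64.0) = 64.0 kips → net-section rupture.

64.0 kips (net-section rupture governs)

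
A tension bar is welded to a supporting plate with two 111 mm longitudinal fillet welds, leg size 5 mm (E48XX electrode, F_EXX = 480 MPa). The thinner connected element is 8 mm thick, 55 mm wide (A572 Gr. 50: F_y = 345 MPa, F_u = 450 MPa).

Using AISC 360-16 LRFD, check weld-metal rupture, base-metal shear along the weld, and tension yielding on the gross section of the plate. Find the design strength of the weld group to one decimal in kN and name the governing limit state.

136.6 kN (gross-section yield governs)

Weld metal: throat = 0.707×5 = 3.535 mm, L = 2×111 = 222 mm. φR_n = 0.75 × 0.6 × 480 × 3.535 × 222 = 169.5 kN.
Base metal shear (8 mm plate): yield φR_n = 1.0×0.6×345×8×222 = 367.6 kN; rupture φR_n = 0.75×0.6×450×8×222 = 359.6 kN; take 359.6 kN (rupture).
Tension yield (gross): A_g = 55×8 = 440 mm². φR_n = 0.90 × 345 × 440 = 136.6 kN.
Governing: min(169.5, 359.6, 136.6) = 136.6 kN → gross-section yield.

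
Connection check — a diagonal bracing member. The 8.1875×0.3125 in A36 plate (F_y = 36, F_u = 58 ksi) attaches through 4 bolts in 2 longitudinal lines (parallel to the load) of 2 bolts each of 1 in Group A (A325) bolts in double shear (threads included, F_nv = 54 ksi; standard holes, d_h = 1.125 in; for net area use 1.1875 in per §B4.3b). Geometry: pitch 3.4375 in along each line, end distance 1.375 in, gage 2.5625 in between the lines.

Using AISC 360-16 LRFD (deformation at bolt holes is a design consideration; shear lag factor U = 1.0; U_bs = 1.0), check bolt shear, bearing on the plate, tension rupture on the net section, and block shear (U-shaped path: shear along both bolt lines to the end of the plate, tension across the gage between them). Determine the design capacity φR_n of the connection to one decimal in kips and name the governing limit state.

67.4 kips (block shear governs)

Bolt shear: A_b = π(1)²/4 = 0.7854 in². φR_n = 0.75 × 54 × 0.7854 × 4 × 2 = 254.5 kips.
Bearing (0.3125 in plate, F_u = 58 ksi): end bolts L_c = 1.375 − 1.125/2 = 0.8125, R_n = min(1.2×0.8125×0.3125×58, 2.4×1×0.3125×58) = 17.672 kips/bolt; interior L_c = 3.4375 − 1.125 = 2.3125, R_n = 43.5 kips/bolt. φR_n = 0.75 × (2×17.672 + 2×43.5) = 91.8 kips.
Tension rupture (net): A_n = (8.1875 − 2×1.1875)×0.3125 = 1.8164 in² (U = 1.0, A_e = A_n). φR_n = 0.75 × 58 × 1.8164 = 79.0 kips.
Block shear: shear path 2×[1.375+1×3.4375] = 2×4.8125 in, A_gv = 3.0078, A_nv = 2×(4.8125 − 1.5×1.1875)×0.3125 = 1.8945 in²; tension across gage: (2.5625 − 1×1.1875)×0.3125 = 0.42969 in². R_n = min(0.6×58×1.8945, 0.6×36×3.0078) + 1.0×58×0.42969 = min(65.929, 64.968) + 24.922 = 89.89 kips. φR_n = 0.75 × 89.89 = 67.4 kips.
Governing: min(254.5, 91.8, 79.0, 67.4) = 67.4 kips → block shear.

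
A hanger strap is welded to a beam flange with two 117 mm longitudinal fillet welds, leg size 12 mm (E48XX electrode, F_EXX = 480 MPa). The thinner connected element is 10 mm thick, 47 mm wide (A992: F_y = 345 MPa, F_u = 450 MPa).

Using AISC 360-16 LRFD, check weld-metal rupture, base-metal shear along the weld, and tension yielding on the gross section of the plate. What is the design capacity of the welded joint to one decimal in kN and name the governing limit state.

145.9 kN (gross-section yield governs)

Weld metal: throat = 0.707×12 = 8.484 mm, L = 2×117 = 234 mm. φR_n = 0.75 × 0.6 × 480 × 8.484 × 234 = 428.8 kN.
Base metal shear (10 mm plate): yield φR_n = 1.0×0.6×345×10×234 = 484.4 kN; rupture φR_n = 0.75×0.6×450×10×234 = 473.9 kN; take 473.9 kN (rupture).
Tension yield (gross): A_g = 47×10 = 470 mm². φR_n = 0.90 × 345 × 470 = 145.9 kN.
Governing: min(428.8, 473.9, 145.9) = 145.9 kN → gross-section yield.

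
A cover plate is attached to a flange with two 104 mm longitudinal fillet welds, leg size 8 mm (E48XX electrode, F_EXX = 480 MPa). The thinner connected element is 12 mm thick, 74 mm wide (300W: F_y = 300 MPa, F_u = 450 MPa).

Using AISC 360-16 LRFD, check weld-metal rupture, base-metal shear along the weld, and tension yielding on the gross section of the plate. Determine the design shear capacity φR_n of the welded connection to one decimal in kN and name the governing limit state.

239.8 kN (gross-section yield governs)

Weld metal: throat = 0.707×8 = 5.656 mm, L = 2×104 = 208 mm. φR_n = 0.75 × 0.6 × 480 × 5.656 × 208 = 254.1 kN.
Base metal shear (12 mm plate): yield φR_n = 1.0×0.6×300×12×208 = 449.3 kN; rupture φR_n = 0.75×0.6×450×12×208 = 505.4 kN; take 449.3 kN (yield).
Tension yield (gross): A_g = 74×12 = 888 mm². φR_n = 0.90 × 300 × 888 = 239.8 kN.
Governing: min(254.1, 449.3, 239.8) = 239.8 kN → gross-section yield.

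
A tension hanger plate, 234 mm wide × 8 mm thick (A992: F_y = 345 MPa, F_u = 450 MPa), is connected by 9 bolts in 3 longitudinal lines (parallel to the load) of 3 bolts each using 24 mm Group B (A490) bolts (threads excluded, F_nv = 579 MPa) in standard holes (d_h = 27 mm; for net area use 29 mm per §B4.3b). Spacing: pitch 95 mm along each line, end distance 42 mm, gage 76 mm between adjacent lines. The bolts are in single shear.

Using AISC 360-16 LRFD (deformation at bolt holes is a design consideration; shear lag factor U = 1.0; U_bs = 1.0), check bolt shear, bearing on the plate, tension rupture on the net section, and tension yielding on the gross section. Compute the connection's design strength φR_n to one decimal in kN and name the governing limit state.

Bolt shear: A_b = π(24)²/4 = 452.39 mm². φR_n = 0.75 × 579 × 452.39 × 9 × 1 = 1768.1 kN.
Bearing (8 mm plate, F_u = 450 MPa): end bolts L_c = 42 − 27/2 = 28.5, R_n = min(1.2×28.5×8×450, 2.4×24×8×450) = 123.12 kN/bolt; interior L_c = 95 − 27 = 68, R_n = 207.36 kN/bolt. φR_n = 0.75 × (3×123.12 + 6×207.36) = 1210.1 kN.
Tension rupture (net): A_n = (234 − 3×29)×8 = 1176 mm² (U = 1.0, A_e = A_n). φR_n = 0.75 × 450 × 1176 = 396.9 kN.
Tension yield (gross): A_g = 234×8 = 1872 mm². φR_n = 0.90 × 345 × 1872 = 581.3 kN.
Governing: min(1768.1, 1210.1, 396.9, 581.3) = 396.9 kN → net-section rupture.

396.9 kN (net-section rupture governs)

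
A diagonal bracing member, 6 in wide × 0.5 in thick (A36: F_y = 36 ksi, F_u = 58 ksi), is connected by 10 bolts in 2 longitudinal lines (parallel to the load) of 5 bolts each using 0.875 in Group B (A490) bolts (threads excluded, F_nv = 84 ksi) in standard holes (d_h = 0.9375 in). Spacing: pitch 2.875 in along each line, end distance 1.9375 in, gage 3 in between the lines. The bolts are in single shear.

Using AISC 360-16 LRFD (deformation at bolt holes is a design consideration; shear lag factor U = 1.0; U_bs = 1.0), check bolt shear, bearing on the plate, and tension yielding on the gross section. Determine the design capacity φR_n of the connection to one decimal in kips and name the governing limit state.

97.2 kips (gross-section yield governs)

Bolt shear: A_b = π(0.875)²/4 = 0.60132 in². φR_n = 0.75 × 84 × 0.60132 × 10 × 1 = 378.8 kips.
Bearing (0.5 in plate, F_u = 58 ksi): end bolts L_c = 1.9375 − 0.9375/2 = 1.46875, R_n = min(1.2×1.46875×0.5×58, 2.4×0.875×0.5×58) = 51.113 kips/bolt; interior L_c = 2.875 − 0.9375 = 1.9375, R_n = 60.9 kips/bolt. φR_n = 0.75 × (2×51.113 + 8×60.9) = 442.1 kips.
Tension yield (gross): A_g = 6×0.5 = 3 in². φR_n = 0.90 × 36 × 3 = 97.2 kips.
Governing: min(378.8, 442.1, 97.2) = 97.2 kips → gross-section yield.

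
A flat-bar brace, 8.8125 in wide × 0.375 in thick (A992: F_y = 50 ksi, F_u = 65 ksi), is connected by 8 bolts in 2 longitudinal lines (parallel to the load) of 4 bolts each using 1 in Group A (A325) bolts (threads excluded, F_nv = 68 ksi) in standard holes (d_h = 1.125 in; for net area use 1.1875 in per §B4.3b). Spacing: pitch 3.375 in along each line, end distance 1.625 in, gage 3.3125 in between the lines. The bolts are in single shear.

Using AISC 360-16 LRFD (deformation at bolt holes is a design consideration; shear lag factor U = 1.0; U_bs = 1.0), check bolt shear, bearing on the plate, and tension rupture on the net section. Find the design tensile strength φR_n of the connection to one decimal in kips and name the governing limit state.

117.7 kips (net-section rupture governs)

Bolt shear: A_b = π(1)²/4 = 0.7854 in². φR_n = 0.75 × 68 × 0.7854 × 8 × 1 = 320.4 kips.
Bearing (0.375 in plate, F_u = 65 ksi): end bolts L_c = 1.625 − 1.125/2 = 1.0625, R_n = min(1.2×1.0625×0.375×65, 2.4×1×0.375×65) = 31.078 kips/bolt; interior L_c = 3.375 − 1.125 = 2.25, R_n = 58.5 kips/bolt. φR_n = 0.75 × (2×31.078 + 6×58.5) = 309.9 kips.
Tension rupture (net): A_n = (8.8125 − 2×1.1875)×0.375 = 2.4141 in² (U = 1.0, A_e = A_n). φR_n = 0.75 × 65 × 2.4141 = 117.7 kips.
Governing: min(320.4, 309.9, 117.7) = 117.7 kips → net-section rupture.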